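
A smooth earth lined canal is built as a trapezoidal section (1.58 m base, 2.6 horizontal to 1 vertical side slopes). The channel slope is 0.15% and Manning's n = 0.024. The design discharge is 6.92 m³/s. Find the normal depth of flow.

y_n = 1.19 m

Manning's equation rearranged: A R^(2/3) = nQ / (1·√S) = 0.024 × 6.92 / (√0.0015) = 4.288.
Trying y = 1.01 m: A R^(2/3) = 2.986 — too small.
Trying y = 1.41 m: A R^(2/3) = 6.289 — too large.
Trying y = 1.19 m: A R^(2/3) = 4.29 — matches.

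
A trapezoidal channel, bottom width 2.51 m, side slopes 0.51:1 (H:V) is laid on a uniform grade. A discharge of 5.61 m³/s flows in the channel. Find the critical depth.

At critical depth, Q² T / (g A³) = 1, i.e. A³/T = Q²/g = 5.61²/9.81 = 3.208.
At y = 0.538 m: A³/T = 1.099 — too small.
At y = 0.947 m: A³/T = 6.551 — too large.
At y = 0.757 m: A³/T = 3.21 — matches.

y_c = 0.757 m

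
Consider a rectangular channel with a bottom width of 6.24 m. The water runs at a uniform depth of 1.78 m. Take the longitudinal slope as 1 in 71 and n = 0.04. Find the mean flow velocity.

V = 3.23 m/s

Flow area A = b·y = 6.24 × 1.78 = 11.11 m². Wetted perimeter P = b + 2y = 6.24 + 2×1.78 = 9.8 m.
Hydraulic radius R = A/P = 11.11/9.8 = 1.133 m.
From Manning's equation, V = (1/n) R^(2/3) S^(1/2) = (1/0.04) × 1.133^(2/3) × 0.01408^(1/2) = 3.23 m/s.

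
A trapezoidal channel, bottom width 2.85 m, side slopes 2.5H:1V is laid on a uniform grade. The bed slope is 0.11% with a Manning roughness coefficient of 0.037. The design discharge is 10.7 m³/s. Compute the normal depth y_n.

Manning's equation rearranged: A R^(2/3) = nQ / (1·√S) = 0.037 × 10.7 / (√0.0011) = 11.94.
Trying y = 1.95 m: A R^(2/3) = 16.33 — too large.
Trying y = 1.24 m: A R^(2/3) = 6.222 — too small.
Trying y = 1.69 m: A R^(2/3) = 11.96 — ≈ 11.94.

y_n = 1.69 m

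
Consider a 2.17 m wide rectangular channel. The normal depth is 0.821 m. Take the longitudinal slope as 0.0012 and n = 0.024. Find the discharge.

Flow area A = b·y = 2.17 × 0.821 = 1.782 m². Wetted perimeter P = b + 2y = 2.17 + 2×0.821 = 3.812 m.
Hydraulic radius R = A/P = 1.782/3.812 = 0.4674 m.
Manning's equation: Q = (1/n) A R^(2/3) S^(1/2) = (1/0.024) × 1.782 × 0.4674^(2/3) × 0.0012^(1/2) = 1.55 m³/s.

Q = 1.55 m³/s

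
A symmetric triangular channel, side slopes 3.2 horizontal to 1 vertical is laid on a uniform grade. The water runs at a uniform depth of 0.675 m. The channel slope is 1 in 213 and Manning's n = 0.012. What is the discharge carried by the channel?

For a triangular section with side slope z = 3.2: A = zy² = 3.2×0.675² = 1.458 m²; P = 2y√(1+z²) = 2×0.675×3.353 = 4.526 m.
Hydraulic radius R = A/P = 1.458/4.526 = 0.3221 m.
Manning's equation: Q = (1/n) A R^(2/3) S^(1/2) = (1/0.012) × 1.458 × 0.3221^(2/3) × 0.004695^(1/2) = 3.91 m³/s.

Q = 3.91 m³/s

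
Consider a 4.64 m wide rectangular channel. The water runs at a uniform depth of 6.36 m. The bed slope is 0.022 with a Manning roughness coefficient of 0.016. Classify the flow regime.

Flow area A = b·y = 4.64 × 6.36 = 29.51 m². Wetted perimeter P = b + 2y = 4.64 + 2×6.36 = 17.36 m.
Hydraulic radius R = A/P = 29.51/17.36 = 1.7 m.
V = (1/n) R^(2/3) √S = (1/0.016) × 1.7^(2/3) × √0.022 = 13.2 m/s. Hydraulic depth D_h = A/T = 29.51/4.64 = 6.36 m.
Froude number Fr = V/√(g·D_h) = 13.2/√(9.81×6.36) = 1.67, which is greater than 1, so the flow is supercritical.

supercritical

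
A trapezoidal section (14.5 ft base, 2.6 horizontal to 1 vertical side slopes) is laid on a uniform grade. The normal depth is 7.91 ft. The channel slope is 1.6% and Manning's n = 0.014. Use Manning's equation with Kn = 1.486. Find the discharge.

With bottom width b = 14.5 ft and side slope z = 2.6: A = (b + zy)y = (14.5 + 2.6×7.91)×7.91 = 277.4 ft²; P = b + 2y√(1+z²) = 14.5 + 2×7.91×2.786 = 58.57 ft.
Hydraulic radius R = A/P = 277.4/58.57 = 4.736 ft.
Manning's equation: Q = (1.486/n) A R^(2/3) S^(1/2) = (1.486/0.014) × 277.4 × 4.736^(2/3) × 0.016^(1/2) = 10500 ft³/s.

Q = 10500 ft³/s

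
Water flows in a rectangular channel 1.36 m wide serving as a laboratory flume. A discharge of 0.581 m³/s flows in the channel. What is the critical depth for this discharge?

For a rectangular channel, critical depth y_c = (q²/g)^(1/3) where q = Q/b = 0.581/1.36 = 0.4272 m²/s.
So y_c = (0.4272²/9.81)^(1/3) = 0.265 m.

y_c = 0.265 m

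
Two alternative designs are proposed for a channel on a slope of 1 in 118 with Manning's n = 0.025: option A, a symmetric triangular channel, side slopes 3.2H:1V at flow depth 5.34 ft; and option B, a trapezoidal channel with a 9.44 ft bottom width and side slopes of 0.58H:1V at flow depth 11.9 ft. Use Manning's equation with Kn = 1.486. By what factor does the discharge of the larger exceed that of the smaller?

3.46

Channel A: For a triangular section with side slope z = 3.2: A = zy² = 3.2×5.34² = 91.25 ft²; P = 2y√(1+z²) = 2×5.34×3.353 = 35.81 ft. Hydraulic radius R = A/P = 91.25/35.81 = 2.548 ft. Q_A = (1.486/0.025)·91.25·2.548^(2/3)·√0.008475 = 931.6 ft³/s.
Channel B: With bottom width b = 9.44 ft and side slope z = 0.58: A = (b + zy)y = (9.44 + 0.58×11.9)×11.9 = 194.5 ft²; P = b + 2y√(1+z²) = 9.44 + 2×11.9×1.156 = 36.95 ft. Hydraulic radius R = A/P = 194.5/36.95 = 5.263 ft. Q_B = (1.486/0.025)·194.5·5.263^(2/3)·√0.008475 = 3219 ft³/s.
The larger discharge is 3219 ft³/s and the smaller is 931.6 ft³/s; the ratio is 3.46.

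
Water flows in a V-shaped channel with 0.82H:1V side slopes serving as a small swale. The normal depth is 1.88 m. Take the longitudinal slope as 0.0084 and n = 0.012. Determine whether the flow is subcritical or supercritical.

For a triangular section with side slope z = 0.82: A = zy² = 0.82×1.88² = 2.898 m²; P = 2y√(1+z²) = 2×1.88×1.293 = 4.862 m.
Hydraulic radius R = A/P = 2.898/4.862 = 0.596 m.
V = (1/n) R^(2/3) √S = (1/0.012) × 0.596^(2/3) × √0.0084 = 5.409 m/s. Hydraulic depth D_h = A/T = 2.898/3.083 = 0.94 m.
Froude number Fr = V/√(g·D_h) = 5.409/√(9.81×0.94) = 1.78, which is greater than 1, so the flow is supercritical.

supercritical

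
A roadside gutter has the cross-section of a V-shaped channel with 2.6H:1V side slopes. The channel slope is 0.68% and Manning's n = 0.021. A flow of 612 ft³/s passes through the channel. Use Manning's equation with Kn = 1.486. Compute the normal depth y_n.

y_n = 4.84 ft

Manning's equation rearranged: A R^(2/3) = nQ / (1.486·√S) = 0.021 × 612 / (1.486 × √0.0068) = 104.9.
At y = 3.74 ft: A R^(2/3) = 52.72 — short.
At y = 5.65 ft: A R^(2/3) = 158.4 — over.
At y = 4.84 ft: A R^(2/3) = 104.9 — matches.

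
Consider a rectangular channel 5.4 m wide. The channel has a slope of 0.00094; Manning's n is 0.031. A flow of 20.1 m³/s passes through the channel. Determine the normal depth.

y_n = 2.98 m

Manning's equation rearranged: A R^(2/3) = nQ / (1·√S) = 0.031 × 20.1 / (√0.00094) = 20.32.
Try y = 2.34 m: A R^(2/3) = 14.69 — short.
Try y = 2.98 m: A R^(2/3) = 20.3 — ≈ 20.32.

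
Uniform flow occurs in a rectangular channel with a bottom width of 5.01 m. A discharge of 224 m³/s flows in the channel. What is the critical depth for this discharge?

For a rectangular channel, critical depth y_c = (q²/g)^(1/3) where q = Q/b = 224/5.01 = 44.71 m²/s.
So y_c = (44.71²/9.81)^(1/3) = 5.88 m.

y_c = 5.88 m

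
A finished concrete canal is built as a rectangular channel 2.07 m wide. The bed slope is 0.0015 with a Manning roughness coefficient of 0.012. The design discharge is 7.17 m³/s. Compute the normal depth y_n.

y_n = 1.49 m

Manning's equation rearranged: A R^(2/3) = nQ / (1·√S) = 0.012 × 7.17 / (√0.0015) = 2.222.
At y = 1.23 m: A R^(2/3) = 1.734 — too small.
At y = 1.88 m: A R^(2/3) = 2.972 — too large.
At y = 1.49 m: A R^(2/3) = 2.22 — matches.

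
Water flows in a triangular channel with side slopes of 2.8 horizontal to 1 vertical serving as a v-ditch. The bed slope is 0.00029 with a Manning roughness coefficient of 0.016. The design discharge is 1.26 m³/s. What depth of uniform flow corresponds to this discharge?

Manning's equation rearranged: A R^(2/3) = nQ / (1·√S) = 0.016 × 1.26 / (√0.00029) = 1.184.
Trying y = 0.98 m: A R^(2/3) = 1.606 — over.
Trying y = 0.874 m: A R^(2/3) = 1.183 — ≈ 1.184.

y_n = 0.874 m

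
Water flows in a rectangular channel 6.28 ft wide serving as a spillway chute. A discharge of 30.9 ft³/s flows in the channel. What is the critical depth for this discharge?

y_c = 0.909 ft

For a rectangular channel, critical depth y_c = (q²/g)^(1/3) where q = Q/b = 30.9/6.28 = 4.92 ft²/s.
So y_c = (4.92²/32.2)^(1/3) = 0.909 ft.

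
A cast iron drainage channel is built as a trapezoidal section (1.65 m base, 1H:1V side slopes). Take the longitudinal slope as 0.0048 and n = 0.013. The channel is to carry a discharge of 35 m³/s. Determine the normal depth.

y_n = 1.9 m

Manning's equation rearranged: A R^(2/3) = nQ / (1·√S) = 0.013 × 35 / (√0.0048) = 6.567.
At y = 2.06 m: A R^(2/3) = 7.755 — too large.
At y = 1.49 m: A R^(2/3) = 4.025 — too small.
At y = 1.9 m: A R^(2/3) = 6.565 — matches.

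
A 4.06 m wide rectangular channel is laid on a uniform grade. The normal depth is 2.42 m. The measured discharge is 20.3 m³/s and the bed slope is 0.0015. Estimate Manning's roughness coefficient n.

n = 0.02

Flow area A = b·y = 4.06 × 2.42 = 9.825 m². Wetted perimeter P = b + 2y = 4.06 + 2×2.42 = 8.9 m.
Hydraulic radius R = A/P = 9.825/8.9 = 1.104 m.
Rearranging Manning's equation: n = (1/Q) A R^(2/3) S^(1/2) = (1/20.3) × 9.825 × 1.104^(2/3) × √0.0015 = 0.02.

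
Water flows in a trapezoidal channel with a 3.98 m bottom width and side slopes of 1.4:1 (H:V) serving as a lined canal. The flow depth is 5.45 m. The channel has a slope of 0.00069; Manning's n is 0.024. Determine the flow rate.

With bottom width b = 3.98 m and side slope z = 1.4: A = (b + zy)y = (3.98 + 1.4×5.45)×5.45 = 63.27 m²; P = b + 2y√(1+z²) = 3.98 + 2×5.45×1.72 = 22.73 m.
Hydraulic radius R = A/P = 63.27/22.73 = 2.783 m.
Manning's equation: Q = (1/n) A R^(2/3) S^(1/2) = (1/0.024) × 63.27 × 2.783^(2/3) × 0.00069^(1/2) = 137 m³/s.

Q = 137 m³/s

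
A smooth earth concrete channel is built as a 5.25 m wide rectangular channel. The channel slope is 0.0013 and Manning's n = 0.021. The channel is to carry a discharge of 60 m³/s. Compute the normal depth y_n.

y_n = 4.7 m

Manning's equation rearranged: A R^(2/3) = nQ / (1·√S) = 0.021 × 60 / (√0.0013) = 34.95.
At y = 3.82 m: A R^(2/3) = 26.93 — low.
At y = 5.36 m: A R^(2/3) = 41.05 — high.
At y = 4.7 m: A R^(2/3) = 34.93 — ≈ 34.95.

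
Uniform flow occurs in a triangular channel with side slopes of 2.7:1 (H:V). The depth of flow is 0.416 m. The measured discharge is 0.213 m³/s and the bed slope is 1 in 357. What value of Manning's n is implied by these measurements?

n = 0.039

For a triangular section with side slope z = 2.7: A = zy² = 2.7×0.416² = 0.4673 m²; P = 2y√(1+z²) = 2×0.416×2.879 = 2.396 m.
Hydraulic radius R = A/P = 0.4673/2.396 = 0.1951 m.
Rearranging Manning's equation: n = (1/Q) A R^(2/3) S^(1/2) = (1/0.213) × 0.4673 × 0.1951^(2/3) × √0.002801 = 0.039.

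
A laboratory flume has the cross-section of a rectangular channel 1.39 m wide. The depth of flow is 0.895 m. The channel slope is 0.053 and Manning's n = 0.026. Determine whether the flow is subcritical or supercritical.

supercritical

Flow area A = b·y = 1.39 × 0.895 = 1.244 m². Wetted perimeter P = b + 2y = 1.39 + 2×0.895 = 3.18 m.
Hydraulic radius R = A/P = 1.244/3.18 = 0.3912 m.
V = (1/n) R^(2/3) √S = (1/0.026) × 0.3912^(2/3) × √0.053 = 4.736 m/s. Hydraulic depth D_h = A/T = 1.244/1.39 = 0.895 m.
Froude number Fr = V/√(g·D_h) = 4.736/√(9.81×0.895) = 1.6, which is greater than 1, so the flow is supercritical.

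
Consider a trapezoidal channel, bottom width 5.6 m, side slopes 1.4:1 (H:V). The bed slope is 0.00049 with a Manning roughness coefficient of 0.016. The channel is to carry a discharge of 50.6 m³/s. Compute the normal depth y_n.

Manning's equation rearranged: A R^(2/3) = nQ / (1·√S) = 0.016 × 50.6 / (√0.00049) = 36.57.
Try y = 2.14 m: A R^(2/3) = 23.23 — short.
Try y = 3.46 m: A R^(2/3) = 58.59 — over.
Try y = 2.72 m: A R^(2/3) = 36.6 — close enough.

y_n = 2.72 m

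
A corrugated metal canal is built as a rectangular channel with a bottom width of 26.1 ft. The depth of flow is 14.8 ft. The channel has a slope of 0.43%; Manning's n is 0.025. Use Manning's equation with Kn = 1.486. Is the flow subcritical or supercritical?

subcritical

Flow area A = b·y = 26.1 × 14.8 = 386.3 ft². Wetted perimeter P = b + 2y = 26.1 + 2×14.8 = 55.7 ft.
Hydraulic radius R = A/P = 386.3/55.7 = 6.935 ft.
V = (1.486/n) R^(2/3) √S = (1.486/0.025) × 6.935^(2/3) × √0.0043 = 14.17 ft/s. Hydraulic depth D_h = A/T = 386.3/26.1 = 14.8 ft.
Froude number Fr = V/√(g·D_h) = 14.17/√(32.2×14.8) = 0.649, which is less than 1, so the flow is subcritical.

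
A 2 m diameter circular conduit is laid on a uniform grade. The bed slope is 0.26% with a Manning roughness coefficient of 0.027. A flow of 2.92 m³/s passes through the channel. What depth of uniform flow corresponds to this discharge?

y_n = 1.33 m

Manning's equation rearranged: A R^(2/3) = nQ / (1·√S) = 0.027 × 2.92 / (√0.0026) = 1.546.
At y = 1.63 m: A R^(2/3) = 1.969 — over.
At y = 1.33 m: A R^(2/3) = 1.546 — close enough.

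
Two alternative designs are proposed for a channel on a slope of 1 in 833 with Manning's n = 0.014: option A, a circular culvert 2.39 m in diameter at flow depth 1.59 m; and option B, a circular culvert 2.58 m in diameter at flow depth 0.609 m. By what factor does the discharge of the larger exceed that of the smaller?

5.22

Channel A: For a circular section of diameter D = 2.39 m at depth y = 1.59 m, the central angle is θ = 2 arccos(1 − 2y/D) = 3.815 rad. Then A = (D²/8)(θ − sin θ) = 3.17 m² and P = Dθ/2 = 4.559 m. Hydraulic radius R = A/P = 3.17/4.559 = 0.6952 m. Q_A = (1/0.014)·3.17·0.6952^(2/3)·√0.0012 = 6.156 m³/s.
Channel B: For a circular section of diameter D = 2.58 m at depth y = 0.609 m, the central angle is θ = 2 arccos(1 − 2y/D) = 2.029 rad. Then A = (D²/8)(θ − sin θ) = 0.9424 m² and P = Dθ/2 = 2.618 m. Hydraulic radius R = A/P = 0.9424/2.618 = 0.36 m. Q_B = (1/0.014)·0.9424·0.36^(2/3)·√0.0012 = 1.18 m³/s.
The larger discharge is 6.156 m³/s and the smaller is 1.18 m³/s; the ratio is 5.22.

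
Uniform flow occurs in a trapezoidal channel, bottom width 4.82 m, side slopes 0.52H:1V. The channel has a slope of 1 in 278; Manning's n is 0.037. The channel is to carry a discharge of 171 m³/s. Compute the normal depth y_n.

Manning's equation rearranged: A R^(2/3) = nQ / (1·√S) = 0.037 × 171 / (√0.003597) = 105.5.
At y = 7.61 m: A R^(2/3) = 140.2 — high.
At y = 4.88 m: A R^(2/3) = 62.01 — low.
At y = 6.54 m: A R^(2/3) = 105.5 — ≈ 105.5.

y_n = 6.54 m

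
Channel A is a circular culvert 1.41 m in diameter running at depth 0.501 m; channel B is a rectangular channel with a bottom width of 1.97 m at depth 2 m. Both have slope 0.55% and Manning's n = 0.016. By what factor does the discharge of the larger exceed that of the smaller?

14.2

Channel A: For a circular section of diameter D = 1.41 m at depth y = 0.501 m, the central angle is θ = 2 arccos(1 − 2y/D) = 2.554 rad. Then A = (D²/8)(θ − sin θ) = 0.4972 m² and P = Dθ/2 = 1.801 m. Hydraulic radius R = A/P = 0.4972/1.801 = 0.2761 m. Q_A = (1/0.016)·0.4972·0.2761^(2/3)·√0.0055 = 0.977 m³/s.
Channel B: Flow area A = b·y = 1.97 × 2 = 3.94 m². Wetted perimeter P = b + 2y = 1.97 + 2×2 = 5.97 m. Hydraulic radius R = A/P = 3.94/5.97 = 0.66 m. Q_B = (1/0.016)·3.94·0.66^(2/3)·√0.0055 = 13.84 m³/s.
The larger discharge is 13.84 m³/s and the smaller is 0.977 m³/s; the ratio is 14.2.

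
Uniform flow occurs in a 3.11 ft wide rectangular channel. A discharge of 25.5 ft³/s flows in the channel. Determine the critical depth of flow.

y_c = 1.28 ft

For a rectangular channel, critical depth y_c = (q²/g)^(1/3) where q = Q/b = 25.5/3.11 = 8.199 ft²/s.
So y_c = (8.199²/32.2)^(1/3) = 1.28 ft.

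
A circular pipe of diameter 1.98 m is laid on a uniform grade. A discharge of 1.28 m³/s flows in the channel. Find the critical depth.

y_c = 0.531 m

At critical depth, Q² T / (g A³) = 1, i.e. A³/T = Q²/g = 1.28²/9.81 = 0.167.
At y = 0.384 m: A³/T = 0.04715 — too small.
At y = 0.673 m: A³/T = 0.4189 — too large.
At y = 0.531 m: A³/T = 0.1672 — close enough.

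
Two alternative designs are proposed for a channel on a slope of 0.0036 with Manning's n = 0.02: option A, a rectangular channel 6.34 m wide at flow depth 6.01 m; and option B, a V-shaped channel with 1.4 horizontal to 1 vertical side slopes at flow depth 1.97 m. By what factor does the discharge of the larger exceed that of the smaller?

Channel A: Flow area A = b·y = 6.34 × 6.01 = 38.1 m². Wetted perimeter P = b + 2y = 6.34 + 2×6.01 = 18.36 m. Hydraulic radius R = A/P = 38.1/18.36 = 2.075 m. Q_A = (1/0.02)·38.1·2.075^(2/3)·√0.0036 = 186 m³/s.
Channel B: For a triangular section with side slope z = 1.4: A = zy² = 1.4×1.97² = 5.433 m²; P = 2y√(1+z²) = 2×1.97×1.72 = 6.779 m. Hydraulic radius R = A/P = 5.433/6.779 = 0.8015 m. Q_B = (1/0.02)·5.433·0.8015^(2/3)·√0.0036 = 14.06 m³/s.
The larger discharge is 186 m³/s and the smaller is 14.06 m³/s; the ratio is 13.2.

13.2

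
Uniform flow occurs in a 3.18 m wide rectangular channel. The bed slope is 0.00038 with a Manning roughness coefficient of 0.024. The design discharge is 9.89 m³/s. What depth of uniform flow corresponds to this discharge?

y_n = 3.59 m

Manning's equation rearranged: A R^(2/3) = nQ / (1·√S) = 0.024 × 9.89 / (√0.00038) = 12.18.
At y = 2.73 m: A R^(2/3) = 8.709 — low.
At y = 4.06 m: A R^(2/3) = 14.11 — high.
At y = 3.59 m: A R^(2/3) = 12.18 — matches.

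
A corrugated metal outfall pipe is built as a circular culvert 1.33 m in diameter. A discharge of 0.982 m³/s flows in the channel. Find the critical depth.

y_c = 0.52 m

At critical depth, Q² T / (g A³) = 1, i.e. A³/T = Q²/g = 0.982²/9.81 = 0.0983.
Trying y = 0.367 m: A³/T = 0.02554 — short.
Trying y = 0.627 m: A³/T = 0.2013 — over.
Trying y = 0.52 m: A³/T = 0.09824 — close enough.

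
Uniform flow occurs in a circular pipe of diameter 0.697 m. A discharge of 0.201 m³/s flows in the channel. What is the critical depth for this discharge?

At critical depth, Q² T / (g A³) = 1, i.e. A³/T = Q²/g = 0.201²/9.81 = 0.004118.
At y = 0.299 m: A³/T = 0.005544 — too large.
At y = 0.222 m: A³/T = 0.001761 — too small.
At y = 0.277 m: A³/T = 0.004135 — close enough.

y_c = 0.277 m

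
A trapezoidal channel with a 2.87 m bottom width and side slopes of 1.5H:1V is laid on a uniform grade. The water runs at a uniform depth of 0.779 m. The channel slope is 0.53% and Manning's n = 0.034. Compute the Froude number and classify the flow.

With bottom width b = 2.87 m and side slope z = 1.5: A = (b + zy)y = (2.87 + 1.5×0.779)×0.779 = 3.146 m²; P = b + 2y√(1+z²) = 2.87 + 2×0.779×1.803 = 5.679 m.
Hydraulic radius R = A/P = 3.146/5.679 = 0.554 m.
V = (1/n) R^(2/3) √S = (1/0.034) × 0.554^(2/3) × √0.0053 = 1.444 m/s. Hydraulic depth D_h = A/T = 3.146/5.207 = 0.6042 m.
Froude number Fr = V/√(g·D_h) = 1.444/√(9.81×0.6042) = 0.593, which is less than 1, so the flow is subcritical.

subcritical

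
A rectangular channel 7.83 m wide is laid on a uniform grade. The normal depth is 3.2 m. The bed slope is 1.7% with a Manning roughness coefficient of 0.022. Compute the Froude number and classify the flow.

supercritical

Flow area A = b·y = 7.83 × 3.2 = 25.06 m². Wetted perimeter P = b + 2y = 7.83 + 2×3.2 = 14.23 m.
Hydraulic radius R = A/P = 25.06/14.23 = 1.761 m.
V = (1/n) R^(2/3) √S = (1/0.022) × 1.761^(2/3) × √0.017 = 8.642 m/s. Hydraulic depth D_h = A/T = 25.06/7.83 = 3.2 m.
Froude number Fr = V/√(g·D_h) = 8.642/√(9.81×3.2) = 1.54, which is greater than 1, so the flow is supercritical.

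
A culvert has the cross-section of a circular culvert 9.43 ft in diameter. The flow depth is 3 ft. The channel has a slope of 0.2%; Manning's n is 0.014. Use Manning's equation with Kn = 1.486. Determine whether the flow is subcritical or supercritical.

subcritical

For a circular section of diameter D = 9.43 ft at depth y = 3 ft, the central angle is θ = 2 arccos(1 − 2y/D) = 2.397 rad. Then A = (D²/8)(θ − sin θ) = 19.11 ft² and P = Dθ/2 = 11.3 ft.
Hydraulic radius R = A/P = 19.11/11.3 = 1.691 ft.
V = (1.486/n) R^(2/3) √S = (1.486/0.014) × 1.691^(2/3) × √0.002 = 6.738 ft/s. Hydraulic depth D_h = A/T = 19.11/8.784 = 2.176 ft.
Froude number Fr = V/√(g·D_h) = 6.738/√(32.2×2.176) = 0.805, which is less than 1, so the flow is subcritical.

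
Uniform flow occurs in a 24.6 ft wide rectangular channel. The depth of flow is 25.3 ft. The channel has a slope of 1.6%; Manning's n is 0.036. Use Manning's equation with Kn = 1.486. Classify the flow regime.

subcritical

Flow area A = b·y = 24.6 × 25.3 = 622.4 ft². Wetted perimeter P = b + 2y = 24.6 + 2×25.3 = 75.2 ft.
Hydraulic radius R = A/P = 622.4/75.2 = 8.276 ft.
V = (1.486/n) R^(2/3) √S = (1.486/0.036) × 8.276^(2/3) × √0.016 = 21.36 ft/s. Hydraulic depth D_h = A/T = 622.4/24.6 = 25.3 ft.
Froude number Fr = V/√(g·D_h) = 21.36/√(32.2×25.3) = 0.748, which is less than 1, so the flow is subcritical.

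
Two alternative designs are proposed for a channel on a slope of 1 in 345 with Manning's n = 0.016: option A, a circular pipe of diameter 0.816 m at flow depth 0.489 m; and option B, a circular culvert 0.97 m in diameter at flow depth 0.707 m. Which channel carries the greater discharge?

channel B

Channel A: For a circular section of diameter D = 0.816 m at depth y = 0.489 m, the central angle is θ = 2 arccos(1 − 2y/D) = 3.541 rad. Then A = (D²/8)(θ − sin θ) = 0.3271 m² and P = Dθ/2 = 1.445 m. Hydraulic radius R = A/P = 0.3271/1.445 = 0.2264 m. Q_A = (1/0.016)·0.3271·0.2264^(2/3)·√0.002899 = 0.4089 m³/s.
Channel B: For a circular section of diameter D = 0.97 m at depth y = 0.707 m, the central angle is θ = 2 arccos(1 − 2y/D) = 4.092 rad. Then A = (D²/8)(θ − sin θ) = 0.5771 m² and P = Dθ/2 = 1.985 m. Hydraulic radius R = A/P = 0.5771/1.985 = 0.2907 m. Q_B = (1/0.016)·0.5771·0.2907^(2/3)·√0.002899 = 0.8521 m³/s.
Q_A = 0.4089 m³/s vs Q_B = 0.8521 m³/s, so channel B carries more.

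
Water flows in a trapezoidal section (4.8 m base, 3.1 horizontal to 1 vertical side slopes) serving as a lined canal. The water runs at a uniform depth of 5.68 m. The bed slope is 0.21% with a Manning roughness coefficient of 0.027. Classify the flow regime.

subcritical

With bottom width b = 4.8 m and side slope z = 3.1: A = (b + zy)y = (4.8 + 3.1×5.68)×5.68 = 127.3 m²; P = b + 2y√(1+z²) = 4.8 + 2×5.68×3.257 = 41.8 m.
Hydraulic radius R = A/P = 127.3/41.8 = 3.045 m.
V = (1/n) R^(2/3) √S = (1/0.027) × 3.045^(2/3) × √0.0021 = 3.565 m/s. Hydraulic depth D_h = A/T = 127.3/40.02 = 3.181 m.
Froude number Fr = V/√(g·D_h) = 3.565/√(9.81×3.181) = 0.638, which is less than 1, so the flow is subcritical.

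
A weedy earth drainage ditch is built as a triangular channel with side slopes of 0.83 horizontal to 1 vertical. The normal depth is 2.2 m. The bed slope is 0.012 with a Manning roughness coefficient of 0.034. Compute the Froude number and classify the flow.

subcritical

For a triangular section with side slope z = 0.83: A = zy² = 0.83×2.2² = 4.017 m²; P = 2y√(1+z²) = 2×2.2×1.3 = 5.718 m.
Hydraulic radius R = A/P = 4.017/5.718 = 0.7025 m.
V = (1/n) R^(2/3) √S = (1/0.034) × 0.7025^(2/3) × √0.012 = 2.546 m/s. Hydraulic depth D_h = A/T = 4.017/3.652 = 1.1 m.
Froude number Fr = V/√(g·D_h) = 2.546/√(9.81×1.1) = 0.775, which is less than 1, so the flow is subcritical.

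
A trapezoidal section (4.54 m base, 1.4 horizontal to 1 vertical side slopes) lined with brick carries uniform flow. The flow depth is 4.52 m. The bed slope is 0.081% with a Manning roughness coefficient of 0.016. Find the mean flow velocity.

V = 3.23 m/s

With bottom width b = 4.54 m and side slope z = 1.4: A = (b + zy)y = (4.54 + 1.4×4.52)×4.52 = 49.12 m²; P = b + 2y√(1+z²) = 4.54 + 2×4.52×1.72 = 20.09 m.
Hydraulic radius R = A/P = 49.12/20.09 = 2.445 m.
From Manning's equation, V = (1/n) R^(2/3) S^(1/2) = (1/0.016) × 2.445^(2/3) × 0.00081^(1/2) = 3.23 m/s.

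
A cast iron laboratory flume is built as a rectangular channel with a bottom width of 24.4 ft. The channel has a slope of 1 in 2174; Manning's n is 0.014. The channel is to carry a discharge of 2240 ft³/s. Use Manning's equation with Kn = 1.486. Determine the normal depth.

y_n = 12.1 ft

Manning's equation rearranged: A R^(2/3) = nQ / (1.486·√S) = 0.014 × 2240 / (1.486 × √0.00046) = 984.
Trying y = 9.08 ft: A R^(2/3) = 665.5 — low.
Trying y = 14.6 ft: A R^(2/3) = 1259 — high.
Trying y = 12.1 ft: A R^(2/3) = 983 — ≈ 984.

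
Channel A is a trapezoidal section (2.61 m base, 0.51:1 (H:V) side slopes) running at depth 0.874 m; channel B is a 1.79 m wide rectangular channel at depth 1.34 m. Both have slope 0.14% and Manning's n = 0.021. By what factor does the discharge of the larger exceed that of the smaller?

1.18

Channel A: With bottom width b = 2.61 m and side slope z = 0.51: A = (b + zy)y = (2.61 + 0.51×0.874)×0.874 = 2.671 m²; P = b + 2y√(1+z²) = 2.61 + 2×0.874×1.123 = 4.572 m. Hydraulic radius R = A/P = 2.671/4.572 = 0.5841 m. Q_A = (1/0.021)·2.671·0.5841^(2/3)·√0.0014 = 3.325 m³/s.
Channel B: Flow area A = b·y = 1.79 × 1.34 = 2.399 m². Wetted perimeter P = b + 2y = 1.79 + 2×1.34 = 4.47 m. Hydraulic radius R = A/P = 2.399/4.47 = 0.5366 m. Q_B = (1/0.021)·2.399·0.5366^(2/3)·√0.0014 = 2.822 m³/s.
The larger discharge is 3.325 m³/s and the smaller is 2.822 m³/s; the ratio is 1.18.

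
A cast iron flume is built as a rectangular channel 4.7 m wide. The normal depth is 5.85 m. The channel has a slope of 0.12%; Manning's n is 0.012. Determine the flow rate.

Q = 112 m³/s

Flow area A = b·y = 4.7 × 5.85 = 27.5 m². Wetted perimeter P = b + 2y = 4.7 + 2×5.85 = 16.4 m.
Hydraulic radius R = A/P = 27.5/16.4 = 1.677 m.
Manning's equation: Q = (1/n) A R^(2/3) S^(1/2) = (1/0.012) × 27.5 × 1.677^(2/3) × 0.0012^(1/2) = 112 m³/s.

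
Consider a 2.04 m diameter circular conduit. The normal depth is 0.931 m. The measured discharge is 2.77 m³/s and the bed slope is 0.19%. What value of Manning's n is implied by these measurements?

For a circular section of diameter D = 2.04 m at depth y = 0.931 m, the central angle is θ = 2 arccos(1 − 2y/D) = 2.967 rad. Then A = (D²/8)(θ − sin θ) = 1.453 m² and P = Dθ/2 = 3.026 m.
Hydraulic radius R = A/P = 1.453/3.026 = 0.4801 m.
Rearranging Manning's equation: n = (1/Q) A R^(2/3) S^(1/2) = (1/2.77) × 1.453 × 0.4801^(2/3) × √0.0019 = 0.014.

n = 0.014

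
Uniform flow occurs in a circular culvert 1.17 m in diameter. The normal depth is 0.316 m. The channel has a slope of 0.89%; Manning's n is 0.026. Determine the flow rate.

Q = 0.274 m³/s

For a circular section of diameter D = 1.17 m at depth y = 0.316 m, the central angle is θ = 2 arccos(1 − 2y/D) = 2.186 rad. Then A = (D²/8)(θ − sin θ) = 0.2343 m² and P = Dθ/2 = 1.279 m.
Hydraulic radius R = A/P = 0.2343/1.279 = 0.1832 m.
Manning's equation: Q = (1/n) A R^(2/3) S^(1/2) = (1/0.026) × 0.2343 × 0.1832^(2/3) × 0.0089^(1/2) = 0.274 m³/s.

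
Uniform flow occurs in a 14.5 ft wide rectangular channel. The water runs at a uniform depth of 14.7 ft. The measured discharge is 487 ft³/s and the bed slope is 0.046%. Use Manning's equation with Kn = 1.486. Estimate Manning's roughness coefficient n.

n = 0.04

Flow area A = b·y = 14.5 × 14.7 = 213.1 ft². Wetted perimeter P = b + 2y = 14.5 + 2×14.7 = 43.9 ft.
Hydraulic radius R = A/P = 213.1/43.9 = 4.855 ft.
Rearranging Manning's equation: n = (1.486/Q) A R^(2/3) S^(1/2) = (1.486/487) × 213.1 × 4.855^(2/3) × √0.00046 = 0.04.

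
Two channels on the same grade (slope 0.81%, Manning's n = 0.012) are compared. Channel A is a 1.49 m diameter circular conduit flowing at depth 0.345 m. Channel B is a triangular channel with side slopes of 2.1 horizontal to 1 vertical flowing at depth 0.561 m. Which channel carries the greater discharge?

channel B

Channel A: For a circular section of diameter D = 1.49 m at depth y = 0.345 m, the central angle is θ = 2 arccos(1 − 2y/D) = 2.008 rad. Then A = (D²/8)(θ − sin θ) = 0.3059 m² and P = Dθ/2 = 1.496 m. Hydraulic radius R = A/P = 0.3059/1.496 = 0.2044 m. Q_A = (1/0.012)·0.3059·0.2044^(2/3)·√0.0081 = 0.7961 m³/s.
Channel B: For a triangular section with side slope z = 2.1: A = zy² = 2.1×0.561² = 0.6609 m²; P = 2y√(1+z²) = 2×0.561×2.326 = 2.61 m. Hydraulic radius R = A/P = 0.6609/2.61 = 0.2533 m. Q_B = (1/0.012)·0.6609·0.2533^(2/3)·√0.0081 = 1.984 m³/s.
Q_A = 0.7961 m³/s vs Q_B = 1.984 m³/s, so channel B carries more.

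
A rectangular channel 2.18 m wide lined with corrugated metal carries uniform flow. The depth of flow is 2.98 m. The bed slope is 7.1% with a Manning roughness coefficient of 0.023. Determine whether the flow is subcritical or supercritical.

Flow area A = b·y = 2.18 × 2.98 = 6.496 m². Wetted perimeter P = b + 2y = 2.18 + 2×2.98 = 8.14 m.
Hydraulic radius R = A/P = 6.496/8.14 = 0.7981 m.
V = (1/n) R^(2/3) √S = (1/0.023) × 0.7981^(2/3) × √0.071 = 9.968 m/s. Hydraulic depth D_h = A/T = 6.496/2.18 = 2.98 m.
Froude number Fr = V/√(g·D_h) = 9.968/√(9.81×2.98) = 1.84, which is greater than 1, so the flow is supercritical.

supercritical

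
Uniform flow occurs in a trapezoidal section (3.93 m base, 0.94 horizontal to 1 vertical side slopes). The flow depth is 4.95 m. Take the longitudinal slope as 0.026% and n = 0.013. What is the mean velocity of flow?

With bottom width b = 3.93 m and side slope z = 0.94: A = (b + zy)y = (3.93 + 0.94×4.95)×4.95 = 42.49 m²; P = b + 2y√(1+z²) = 3.93 + 2×4.95×1.372 = 17.52 m.
Hydraulic radius R = A/P = 42.49/17.52 = 2.425 m.
From Manning's equation, V = (1/n) R^(2/3) S^(1/2) = (1/0.013) × 2.425^(2/3) × 0.00026^(1/2) = 2.24 m/s.

V = 2.24 m/s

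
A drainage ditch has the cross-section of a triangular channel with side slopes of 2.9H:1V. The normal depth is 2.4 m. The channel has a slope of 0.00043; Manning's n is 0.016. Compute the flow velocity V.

For a triangular section with side slope z = 2.9: A = zy² = 2.9×2.4² = 16.7 m²; P = 2y√(1+z²) = 2×2.4×3.068 = 14.72 m.
Hydraulic radius R = A/P = 16.7/14.72 = 1.134 m.
From Manning's equation, V = (1/n) R^(2/3) S^(1/2) = (1/0.016) × 1.134^(2/3) × 0.00043^(1/2) = 1.41 m/s.

V = 1.41 m/s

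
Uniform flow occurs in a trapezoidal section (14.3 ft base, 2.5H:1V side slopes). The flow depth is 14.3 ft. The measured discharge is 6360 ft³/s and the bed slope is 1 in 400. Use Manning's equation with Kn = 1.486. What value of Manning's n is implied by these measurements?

With bottom width b = 14.3 ft and side slope z = 2.5: A = (b + zy)y = (14.3 + 2.5×14.3)×14.3 = 715.7 ft²; P = b + 2y√(1+z²) = 14.3 + 2×14.3×2.693 = 91.31 ft.
Hydraulic radius R = A/P = 715.7/91.31 = 7.838 ft.
Rearranging Manning's equation: n = (1.486/Q) A R^(2/3) S^(1/2) = (1.486/6360) × 715.7 × 7.838^(2/3) × √0.0025 = 0.033.

n = 0.033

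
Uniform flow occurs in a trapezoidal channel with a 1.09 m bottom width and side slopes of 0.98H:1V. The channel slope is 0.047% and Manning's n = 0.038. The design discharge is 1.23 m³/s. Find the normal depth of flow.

y_n = 1.26 m

Manning's equation rearranged: A R^(2/3) = nQ / (1·√S) = 0.038 × 1.23 / (√0.00047) = 2.156.
Trying y = 0.925 m: A R^(2/3) = 1.166 — short.
Trying y = 1.26 m: A R^(2/3) = 2.162 — ≈ 2.156.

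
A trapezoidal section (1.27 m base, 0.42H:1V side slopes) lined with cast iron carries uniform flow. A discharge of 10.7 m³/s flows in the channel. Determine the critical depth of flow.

y_c = 1.61 m

At critical depth, Q² T / (g A³) = 1, i.e. A³/T = Q²/g = 10.7²/9.81 = 11.67.
At y = 1.44 m: A³/T = 7.935 — too small.
At y = 1.79 m: A³/T = 17.09 — too large.
At y = 1.61 m: A³/T = 11.73 — ≈ 11.67.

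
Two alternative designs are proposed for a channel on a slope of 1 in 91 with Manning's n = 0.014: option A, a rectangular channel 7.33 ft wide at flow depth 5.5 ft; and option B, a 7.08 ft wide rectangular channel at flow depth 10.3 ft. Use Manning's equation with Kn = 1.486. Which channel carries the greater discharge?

channel B

Channel A: Flow area A = b·y = 7.33 × 5.5 = 40.31 ft². Wetted perimeter P = b + 2y = 7.33 + 2×5.5 = 18.33 ft. Hydraulic radius R = A/P = 40.31/18.33 = 2.199 ft. Q_A = (1.486/0.014)·40.31·2.199^(2/3)·√0.01099 = 758.6 ft³/s.
Channel B: Flow area A = b·y = 7.08 × 10.3 = 72.92 ft². Wetted perimeter P = b + 2y = 7.08 + 2×10.3 = 27.68 ft. Hydraulic radius R = A/P = 72.92/27.68 = 2.635 ft. Q_B = (1.486/0.014)·72.92·2.635^(2/3)·√0.01099 = 1548 ft³/s.
Q_A = 758.6 ft³/s vs Q_B = 1548 ft³/s, so channel B carries more.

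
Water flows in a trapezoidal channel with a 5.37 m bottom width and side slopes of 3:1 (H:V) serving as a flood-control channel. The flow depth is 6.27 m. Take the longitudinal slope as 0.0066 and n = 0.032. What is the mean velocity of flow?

With bottom width b = 5.37 m and side slope z = 3: A = (b + zy)y = (5.37 + 3×6.27)×6.27 = 151.6 m²; P = b + 2y√(1+z²) = 5.37 + 2×6.27×3.162 = 45.02 m.
Hydraulic radius R = A/P = 151.6/45.02 = 3.367 m.
From Manning's equation, V = (1/n) R^(2/3) S^(1/2) = (1/0.032) × 3.367^(2/3) × 0.0066^(1/2) = 5.7 m/s.

V = 5.7 m/s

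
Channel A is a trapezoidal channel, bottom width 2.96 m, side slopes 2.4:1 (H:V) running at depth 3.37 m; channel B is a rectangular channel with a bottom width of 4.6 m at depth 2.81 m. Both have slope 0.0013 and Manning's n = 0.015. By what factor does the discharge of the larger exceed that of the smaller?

Channel A: With bottom width b = 2.96 m and side slope z = 2.4: A = (b + zy)y = (2.96 + 2.4×3.37)×3.37 = 37.23 m²; P = b + 2y√(1+z²) = 2.96 + 2×3.37×2.6 = 20.48 m. Hydraulic radius R = A/P = 37.23/20.48 = 1.818 m. Q_A = (1/0.015)·37.23·1.818^(2/3)·√0.0013 = 133.3 m³/s.
Channel B: Flow area A = b·y = 4.6 × 2.81 = 12.93 m². Wetted perimeter P = b + 2y = 4.6 + 2×2.81 = 10.22 m. Hydraulic radius R = A/P = 12.93/10.22 = 1.265 m. Q_B = (1/0.015)·12.93·1.265^(2/3)·√0.0013 = 36.34 m³/s.
The larger discharge is 133.3 m³/s and the smaller is 36.34 m³/s; the ratio is 3.67.

3.67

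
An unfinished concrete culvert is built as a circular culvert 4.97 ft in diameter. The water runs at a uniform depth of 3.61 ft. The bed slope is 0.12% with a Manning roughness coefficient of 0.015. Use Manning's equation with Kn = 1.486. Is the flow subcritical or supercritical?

For a circular section of diameter D = 4.97 ft at depth y = 3.61 ft, the central angle is θ = 2 arccos(1 − 2y/D) = 4.081 rad. Then A = (D²/8)(θ − sin θ) = 15.09 ft² and P = Dθ/2 = 10.14 ft.
Hydraulic radius R = A/P = 15.09/10.14 = 1.488 ft.
V = (1.486/n) R^(2/3) √S = (1.486/0.015) × 1.488^(2/3) × √0.0012 = 4.473 ft/s. Hydraulic depth D_h = A/T = 15.09/4.432 = 3.406 ft.
Froude number Fr = V/√(g·D_h) = 4.473/√(32.2×3.406) = 0.427, which is less than 1, so the flow is subcritical.

subcritical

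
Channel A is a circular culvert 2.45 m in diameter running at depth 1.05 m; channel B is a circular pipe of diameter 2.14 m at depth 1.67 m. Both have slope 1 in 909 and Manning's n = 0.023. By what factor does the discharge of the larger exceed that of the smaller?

Channel A: For a circular section of diameter D = 2.45 m at depth y = 1.05 m, the central angle is θ = 2 arccos(1 − 2y/D) = 2.855 rad. Then A = (D²/8)(θ − sin θ) = 1.93 m² and P = Dθ/2 = 3.497 m. Hydraulic radius R = A/P = 1.93/3.497 = 0.5518 m. Q_A = (1/0.023)·1.93·0.5518^(2/3)·√0.0011 = 1.872 m³/s.
Channel B: For a circular section of diameter D = 2.14 m at depth y = 1.67 m, the central angle is θ = 2 arccos(1 − 2y/D) = 4.332 rad. Then A = (D²/8)(θ − sin θ) = 3.012 m² and P = Dθ/2 = 4.635 m. Hydraulic radius R = A/P = 3.012/4.635 = 0.6497 m. Q_B = (1/0.023)·3.012·0.6497^(2/3)·√0.0011 = 3.258 m³/s.
The larger discharge is 3.258 m³/s and the smaller is 1.872 m³/s; the ratio is 1.74.

1.74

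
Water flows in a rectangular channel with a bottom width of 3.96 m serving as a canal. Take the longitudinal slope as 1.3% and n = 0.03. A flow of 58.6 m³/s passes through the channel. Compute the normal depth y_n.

y_n = 3.36 m

Manning's equation rearranged: A R^(2/3) = nQ / (1·√S) = 0.03 × 58.6 / (√0.013) = 15.42.
Try y = 3.95 m: A R^(2/3) = 18.81 — over.
Try y = 3.36 m: A R^(2/3) = 15.41 — matches.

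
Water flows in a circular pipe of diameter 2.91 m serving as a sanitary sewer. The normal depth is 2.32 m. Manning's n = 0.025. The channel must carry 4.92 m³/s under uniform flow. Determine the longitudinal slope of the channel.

For a circular section of diameter D = 2.91 m at depth y = 2.32 m, the central angle is θ = 2 arccos(1 − 2y/D) = 4.415 rad. Then A = (D²/8)(θ − sin θ) = 5.685 m² and P = Dθ/2 = 6.424 m.
Hydraulic radius R = A/P = 5.685/6.424 = 0.885 m.
From Manning's equation, S = [nQ / (1 A R^(2/3))]² = [0.025 × 4.92 / (1 × 5.685 × 0.885^(2/3))]² = 0.000551.

S = 0.000551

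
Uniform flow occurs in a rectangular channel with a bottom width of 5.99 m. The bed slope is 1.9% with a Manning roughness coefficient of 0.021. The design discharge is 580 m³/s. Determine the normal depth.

y_n = 8.66 m

Manning's equation rearranged: A R^(2/3) = nQ / (1·√S) = 0.021 × 580 / (√0.019) = 88.36.
At y = 6.87 m: A R^(2/3) = 67.18 — low.
At y = 10.8 m: A R^(2/3) = 114.2 — high.
At y = 8.66 m: A R^(2/3) = 88.42 — ≈ 88.36.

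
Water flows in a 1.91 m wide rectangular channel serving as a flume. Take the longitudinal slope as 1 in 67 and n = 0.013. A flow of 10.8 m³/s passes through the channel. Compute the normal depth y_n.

y_n = 0.977 m

Manning's equation rearranged: A R^(2/3) = nQ / (1·√S) = 0.013 × 10.8 / (√0.01493) = 1.149.
Trying y = 1.1 m: A R^(2/3) = 1.343 — high.
Trying y = 0.977 m: A R^(2/3) = 1.149 — close enough.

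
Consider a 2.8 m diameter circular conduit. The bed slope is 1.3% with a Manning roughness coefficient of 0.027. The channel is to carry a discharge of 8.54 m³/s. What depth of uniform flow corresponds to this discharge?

y_n = 1.26 m

Manning's equation rearranged: A R^(2/3) = nQ / (1·√S) = 0.027 × 8.54 / (√0.013) = 2.022.
Trying y = 0.996 m: A R^(2/3) = 1.316 — too small.
Trying y = 1.43 m: A R^(2/3) = 2.516 — too large.
Trying y = 1.26 m: A R^(2/3) = 2.022 — matches.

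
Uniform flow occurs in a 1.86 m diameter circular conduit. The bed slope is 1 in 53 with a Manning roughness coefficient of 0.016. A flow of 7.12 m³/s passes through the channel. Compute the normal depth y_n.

Manning's equation rearranged: A R^(2/3) = nQ / (1·√S) = 0.016 × 7.12 / (√0.01887) = 0.8294.
Trying y = 0.677 m: A R^(2/3) = 0.4615 — too small.
Trying y = 0.939 m: A R^(2/3) = 0.8288 — matches.

y_n = 0.939 m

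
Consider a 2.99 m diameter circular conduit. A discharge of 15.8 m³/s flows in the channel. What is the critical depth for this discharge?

y_c = 1.73 m

At critical depth, Q² T / (g A³) = 1, i.e. A³/T = Q²/g = 15.8²/9.81 = 25.45.
At y = 2.01 m: A³/T = 45.06 — over.
At y = 1.34 m: A³/T = 9.523 — short.
At y = 1.73 m: A³/T = 25.28 — close enough.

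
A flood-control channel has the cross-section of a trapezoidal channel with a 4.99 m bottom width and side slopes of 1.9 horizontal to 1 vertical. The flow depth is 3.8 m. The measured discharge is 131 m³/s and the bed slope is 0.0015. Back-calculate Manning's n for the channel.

n = 0.023

With bottom width b = 4.99 m and side slope z = 1.9: A = (b + zy)y = (4.99 + 1.9×3.8)×3.8 = 46.4 m²; P = b + 2y√(1+z²) = 4.99 + 2×3.8×2.147 = 21.31 m.
Hydraulic radius R = A/P = 46.4/21.31 = 2.178 m.
Rearranging Manning's equation: n = (1/Q) A R^(2/3) S^(1/2) = (1/131) × 46.4 × 2.178^(2/3) × √0.0015 = 0.023.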